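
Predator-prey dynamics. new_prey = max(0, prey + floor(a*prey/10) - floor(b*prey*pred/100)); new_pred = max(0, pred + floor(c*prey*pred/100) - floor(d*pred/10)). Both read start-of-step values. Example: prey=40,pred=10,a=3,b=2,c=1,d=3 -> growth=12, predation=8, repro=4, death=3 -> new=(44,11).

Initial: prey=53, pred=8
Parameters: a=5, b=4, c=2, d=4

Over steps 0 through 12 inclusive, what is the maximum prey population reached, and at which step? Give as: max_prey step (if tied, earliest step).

Step 1: prey: 53+26-16=63; pred: 8+8-3=13
Step 2: prey: 63+31-32=62; pred: 13+16-5=24
Step 3: prey: 62+31-59=34; pred: 24+29-9=44
Step 4: prey: 34+17-59=0; pred: 44+29-17=56
Step 5: prey: 0+0-0=0; pred: 56+0-22=34
Step 6: prey: 0+0-0=0; pred: 34+0-13=21
Step 7: prey: 0+0-0=0; pred: 21+0-8=13
Step 8: prey: 0+0-0=0; pred: 13+0-5=8
Step 9: prey: 0+0-0=0; pred: 8+0-3=5
Step 10: prey: 0+0-0=0; pred: 5+0-2=3
Step 11: prey: 0+0-0=0; pred: 3+0-1=2
Step 12: prey: 0+0-0=0; pred: 2+0-0=2
Max prey = 63 at step 1

Answer: 63 1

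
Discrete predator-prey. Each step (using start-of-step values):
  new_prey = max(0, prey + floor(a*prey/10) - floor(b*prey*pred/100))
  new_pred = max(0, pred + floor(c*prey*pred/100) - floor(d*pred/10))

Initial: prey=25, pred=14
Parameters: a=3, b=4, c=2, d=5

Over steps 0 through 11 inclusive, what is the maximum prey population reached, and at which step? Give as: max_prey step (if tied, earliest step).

Answer: 39 11

Derivation:
Step 1: prey: 25+7-14=18; pred: 14+7-7=14
Step 2: prey: 18+5-10=13; pred: 14+5-7=12
Step 3: prey: 13+3-6=10; pred: 12+3-6=9
Step 4: prey: 10+3-3=10; pred: 9+1-4=6
Step 5: prey: 10+3-2=11; pred: 6+1-3=4
Step 6: prey: 11+3-1=13; pred: 4+0-2=2
Step 7: prey: 13+3-1=15; pred: 2+0-1=1
Step 8: prey: 15+4-0=19; pred: 1+0-0=1
Step 9: prey: 19+5-0=24; pred: 1+0-0=1
Step 10: prey: 24+7-0=31; pred: 1+0-0=1
Step 11: prey: 31+9-1=39; pred: 1+0-0=1
Max prey = 39 at step 11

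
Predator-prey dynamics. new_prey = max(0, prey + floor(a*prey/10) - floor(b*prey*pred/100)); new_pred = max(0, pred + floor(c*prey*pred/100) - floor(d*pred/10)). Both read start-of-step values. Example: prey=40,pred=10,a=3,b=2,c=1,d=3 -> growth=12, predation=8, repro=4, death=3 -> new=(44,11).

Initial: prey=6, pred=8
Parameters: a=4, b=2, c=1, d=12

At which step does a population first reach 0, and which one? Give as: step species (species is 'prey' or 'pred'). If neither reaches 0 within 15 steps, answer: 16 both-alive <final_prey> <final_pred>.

Step 1: prey: 6+2-0=8; pred: 8+0-9=0
First extinction: pred at step 1

Answer: 1 pred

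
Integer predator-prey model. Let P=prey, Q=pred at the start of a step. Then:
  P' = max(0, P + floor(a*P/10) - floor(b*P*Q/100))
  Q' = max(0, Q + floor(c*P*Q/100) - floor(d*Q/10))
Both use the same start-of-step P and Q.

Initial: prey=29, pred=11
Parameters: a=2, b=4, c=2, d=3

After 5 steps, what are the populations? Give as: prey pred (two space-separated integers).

Step 1: prey: 29+5-12=22; pred: 11+6-3=14
Step 2: prey: 22+4-12=14; pred: 14+6-4=16
Step 3: prey: 14+2-8=8; pred: 16+4-4=16
Step 4: prey: 8+1-5=4; pred: 16+2-4=14
Step 5: prey: 4+0-2=2; pred: 14+1-4=11

Answer: 2 11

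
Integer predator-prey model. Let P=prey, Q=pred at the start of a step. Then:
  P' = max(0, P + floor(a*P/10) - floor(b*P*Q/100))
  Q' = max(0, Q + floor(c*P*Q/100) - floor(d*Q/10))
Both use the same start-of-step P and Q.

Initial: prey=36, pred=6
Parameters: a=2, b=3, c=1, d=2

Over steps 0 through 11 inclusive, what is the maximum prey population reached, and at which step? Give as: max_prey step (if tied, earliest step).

Step 1: prey: 36+7-6=37; pred: 6+2-1=7
Step 2: prey: 37+7-7=37; pred: 7+2-1=8
Step 3: prey: 37+7-8=36; pred: 8+2-1=9
Step 4: prey: 36+7-9=34; pred: 9+3-1=11
Step 5: prey: 34+6-11=29; pred: 11+3-2=12
Step 6: prey: 29+5-10=24; pred: 12+3-2=13
Step 7: prey: 24+4-9=19; pred: 13+3-2=14
Step 8: prey: 19+3-7=15; pred: 14+2-2=14
Step 9: prey: 15+3-6=12; pred: 14+2-2=14
Step 10: prey: 12+2-5=9; pred: 14+1-2=13
Step 11: prey: 9+1-3=7; pred: 13+1-2=12
Max prey = 37 at step 1

Answer: 37 1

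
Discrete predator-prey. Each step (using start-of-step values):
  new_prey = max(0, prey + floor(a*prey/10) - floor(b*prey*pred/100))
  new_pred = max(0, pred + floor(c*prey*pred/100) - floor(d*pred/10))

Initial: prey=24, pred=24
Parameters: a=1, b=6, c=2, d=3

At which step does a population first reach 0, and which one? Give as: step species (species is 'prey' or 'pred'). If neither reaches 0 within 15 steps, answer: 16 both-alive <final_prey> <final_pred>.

Step 1: prey: 24+2-34=0; pred: 24+11-7=28
First extinction: prey at step 1

Answer: 1 prey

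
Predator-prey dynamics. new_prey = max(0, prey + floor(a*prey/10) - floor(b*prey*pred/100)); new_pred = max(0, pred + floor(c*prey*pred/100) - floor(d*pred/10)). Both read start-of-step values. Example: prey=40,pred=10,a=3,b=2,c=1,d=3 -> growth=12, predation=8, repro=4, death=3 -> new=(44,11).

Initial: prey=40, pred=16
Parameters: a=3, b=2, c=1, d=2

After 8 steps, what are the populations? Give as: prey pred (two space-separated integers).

Step 1: prey: 40+12-12=40; pred: 16+6-3=19
Step 2: prey: 40+12-15=37; pred: 19+7-3=23
Step 3: prey: 37+11-17=31; pred: 23+8-4=27
Step 4: prey: 31+9-16=24; pred: 27+8-5=30
Step 5: prey: 24+7-14=17; pred: 30+7-6=31
Step 6: prey: 17+5-10=12; pred: 31+5-6=30
Step 7: prey: 12+3-7=8; pred: 30+3-6=27
Step 8: prey: 8+2-4=6; pred: 27+2-5=24

Answer: 6 24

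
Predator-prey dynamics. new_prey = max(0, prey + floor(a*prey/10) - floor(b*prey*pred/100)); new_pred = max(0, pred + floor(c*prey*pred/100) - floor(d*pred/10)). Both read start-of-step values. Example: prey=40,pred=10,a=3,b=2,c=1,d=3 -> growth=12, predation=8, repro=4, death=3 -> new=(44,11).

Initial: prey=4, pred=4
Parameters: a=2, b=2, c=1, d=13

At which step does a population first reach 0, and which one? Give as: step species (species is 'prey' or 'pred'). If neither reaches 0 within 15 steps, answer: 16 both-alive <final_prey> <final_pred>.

Step 1: prey: 4+0-0=4; pred: 4+0-5=0
First extinction: pred at step 1

Answer: 1 pred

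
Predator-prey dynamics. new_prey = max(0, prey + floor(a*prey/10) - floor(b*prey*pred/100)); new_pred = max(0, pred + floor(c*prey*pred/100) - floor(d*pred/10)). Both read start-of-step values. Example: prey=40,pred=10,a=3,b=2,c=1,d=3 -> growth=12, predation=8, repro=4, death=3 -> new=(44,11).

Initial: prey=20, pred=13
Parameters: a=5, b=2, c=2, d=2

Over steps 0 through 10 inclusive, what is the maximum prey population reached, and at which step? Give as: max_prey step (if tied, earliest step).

Answer: 31 3

Derivation:
Step 1: prey: 20+10-5=25; pred: 13+5-2=16
Step 2: prey: 25+12-8=29; pred: 16+8-3=21
Step 3: prey: 29+14-12=31; pred: 21+12-4=29
Step 4: prey: 31+15-17=29; pred: 29+17-5=41
Step 5: prey: 29+14-23=20; pred: 41+23-8=56
Step 6: prey: 20+10-22=8; pred: 56+22-11=67
Step 7: prey: 8+4-10=2; pred: 67+10-13=64
Step 8: prey: 2+1-2=1; pred: 64+2-12=54
Step 9: prey: 1+0-1=0; pred: 54+1-10=45
Step 10: prey: 0+0-0=0; pred: 45+0-9=36
Max prey = 31 at step 3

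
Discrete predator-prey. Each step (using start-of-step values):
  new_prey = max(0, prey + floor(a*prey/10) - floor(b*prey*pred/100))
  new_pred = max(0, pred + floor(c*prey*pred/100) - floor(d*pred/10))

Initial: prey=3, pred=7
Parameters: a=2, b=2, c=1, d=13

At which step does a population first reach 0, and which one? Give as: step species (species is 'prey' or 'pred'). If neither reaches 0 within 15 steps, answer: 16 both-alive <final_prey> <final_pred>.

Step 1: prey: 3+0-0=3; pred: 7+0-9=0
First extinction: pred at step 1

Answer: 1 pred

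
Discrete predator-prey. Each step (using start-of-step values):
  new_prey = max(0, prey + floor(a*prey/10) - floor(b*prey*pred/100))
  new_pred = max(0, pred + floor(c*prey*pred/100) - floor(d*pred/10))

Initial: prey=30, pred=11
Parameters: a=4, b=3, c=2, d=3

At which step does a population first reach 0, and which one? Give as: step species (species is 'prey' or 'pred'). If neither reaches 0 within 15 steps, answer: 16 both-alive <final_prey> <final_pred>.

Step 1: prey: 30+12-9=33; pred: 11+6-3=14
Step 2: prey: 33+13-13=33; pred: 14+9-4=19
Step 3: prey: 33+13-18=28; pred: 19+12-5=26
Step 4: prey: 28+11-21=18; pred: 26+14-7=33
Step 5: prey: 18+7-17=8; pred: 33+11-9=35
Step 6: prey: 8+3-8=3; pred: 35+5-10=30
Step 7: prey: 3+1-2=2; pred: 30+1-9=22
Step 8: prey: 2+0-1=1; pred: 22+0-6=16
Step 9: prey: 1+0-0=1; pred: 16+0-4=12
Step 10: prey: 1+0-0=1; pred: 12+0-3=9
Step 11: prey: 1+0-0=1; pred: 9+0-2=7
Step 12: prey: 1+0-0=1; pred: 7+0-2=5
Step 13: prey: 1+0-0=1; pred: 5+0-1=4
Step 14: prey: 1+0-0=1; pred: 4+0-1=3
Step 15: prey: 1+0-0=1; pred: 3+0-0=3
No extinction within 15 steps

Answer: 16 both-alive 1 3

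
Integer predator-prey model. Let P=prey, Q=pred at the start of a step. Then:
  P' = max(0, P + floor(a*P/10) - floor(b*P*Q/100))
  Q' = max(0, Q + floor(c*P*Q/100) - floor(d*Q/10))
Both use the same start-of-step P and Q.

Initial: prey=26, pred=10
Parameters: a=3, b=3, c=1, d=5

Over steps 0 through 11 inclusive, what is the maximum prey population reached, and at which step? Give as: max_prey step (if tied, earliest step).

Answer: 120 11

Derivation:
Step 1: prey: 26+7-7=26; pred: 10+2-5=7
Step 2: prey: 26+7-5=28; pred: 7+1-3=5
Step 3: prey: 28+8-4=32; pred: 5+1-2=4
Step 4: prey: 32+9-3=38; pred: 4+1-2=3
Step 5: prey: 38+11-3=46; pred: 3+1-1=3
Step 6: prey: 46+13-4=55; pred: 3+1-1=3
Step 7: prey: 55+16-4=67; pred: 3+1-1=3
Step 8: prey: 67+20-6=81; pred: 3+2-1=4
Step 9: prey: 81+24-9=96; pred: 4+3-2=5
Step 10: prey: 96+28-14=110; pred: 5+4-2=7
Step 11: prey: 110+33-23=120; pred: 7+7-3=11
Max prey = 120 at step 11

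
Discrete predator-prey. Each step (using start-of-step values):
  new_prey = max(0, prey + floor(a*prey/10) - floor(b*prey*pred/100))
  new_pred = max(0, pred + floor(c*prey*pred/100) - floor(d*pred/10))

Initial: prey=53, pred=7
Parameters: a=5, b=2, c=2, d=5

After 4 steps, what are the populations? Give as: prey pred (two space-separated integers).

Answer: 50 125

Derivation:
Step 1: prey: 53+26-7=72; pred: 7+7-3=11
Step 2: prey: 72+36-15=93; pred: 11+15-5=21
Step 3: prey: 93+46-39=100; pred: 21+39-10=50
Step 4: prey: 100+50-100=50; pred: 50+100-25=125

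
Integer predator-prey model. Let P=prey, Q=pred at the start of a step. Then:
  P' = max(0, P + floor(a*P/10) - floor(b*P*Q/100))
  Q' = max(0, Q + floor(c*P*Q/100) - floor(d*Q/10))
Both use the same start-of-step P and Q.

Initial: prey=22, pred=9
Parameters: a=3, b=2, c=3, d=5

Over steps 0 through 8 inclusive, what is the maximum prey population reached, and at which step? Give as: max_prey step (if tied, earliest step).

Answer: 29 3

Derivation:
Step 1: prey: 22+6-3=25; pred: 9+5-4=10
Step 2: prey: 25+7-5=27; pred: 10+7-5=12
Step 3: prey: 27+8-6=29; pred: 12+9-6=15
Step 4: prey: 29+8-8=29; pred: 15+13-7=21
Step 5: prey: 29+8-12=25; pred: 21+18-10=29
Step 6: prey: 25+7-14=18; pred: 29+21-14=36
Step 7: prey: 18+5-12=11; pred: 36+19-18=37
Step 8: prey: 11+3-8=6; pred: 37+12-18=31
Max prey = 29 at step 3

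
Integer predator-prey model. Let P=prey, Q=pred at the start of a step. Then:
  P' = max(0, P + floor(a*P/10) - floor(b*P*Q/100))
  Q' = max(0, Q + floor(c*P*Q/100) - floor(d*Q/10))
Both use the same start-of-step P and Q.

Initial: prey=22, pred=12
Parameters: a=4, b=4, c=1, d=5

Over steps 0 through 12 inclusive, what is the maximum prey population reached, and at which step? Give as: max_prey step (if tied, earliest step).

Answer: 259 12

Derivation:
Step 1: prey: 22+8-10=20; pred: 12+2-6=8
Step 2: prey: 20+8-6=22; pred: 8+1-4=5
Step 3: prey: 22+8-4=26; pred: 5+1-2=4
Step 4: prey: 26+10-4=32; pred: 4+1-2=3
Step 5: prey: 32+12-3=41; pred: 3+0-1=2
Step 6: prey: 41+16-3=54; pred: 2+0-1=1
Step 7: prey: 54+21-2=73; pred: 1+0-0=1
Step 8: prey: 73+29-2=100; pred: 1+0-0=1
Step 9: prey: 100+40-4=136; pred: 1+1-0=2
Step 10: prey: 136+54-10=180; pred: 2+2-1=3
Step 11: prey: 180+72-21=231; pred: 3+5-1=7
Step 12: prey: 231+92-64=259; pred: 7+16-3=20
Max prey = 259 at step 12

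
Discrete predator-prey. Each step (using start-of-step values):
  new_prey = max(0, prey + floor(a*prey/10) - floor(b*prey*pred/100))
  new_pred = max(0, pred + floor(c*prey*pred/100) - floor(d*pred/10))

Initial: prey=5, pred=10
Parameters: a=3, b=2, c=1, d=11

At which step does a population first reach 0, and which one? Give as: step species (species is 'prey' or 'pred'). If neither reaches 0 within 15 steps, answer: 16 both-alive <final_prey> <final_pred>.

Step 1: prey: 5+1-1=5; pred: 10+0-11=0
First extinction: pred at step 1

Answer: 1 pred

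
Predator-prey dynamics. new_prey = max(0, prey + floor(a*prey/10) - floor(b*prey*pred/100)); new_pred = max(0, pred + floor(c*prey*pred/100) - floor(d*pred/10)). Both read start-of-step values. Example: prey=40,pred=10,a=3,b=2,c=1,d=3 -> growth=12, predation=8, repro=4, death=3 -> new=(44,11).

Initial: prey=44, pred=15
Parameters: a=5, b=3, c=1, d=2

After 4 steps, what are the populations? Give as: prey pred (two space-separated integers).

Answer: 23 34

Derivation:
Step 1: prey: 44+22-19=47; pred: 15+6-3=18
Step 2: prey: 47+23-25=45; pred: 18+8-3=23
Step 3: prey: 45+22-31=36; pred: 23+10-4=29
Step 4: prey: 36+18-31=23; pred: 29+10-5=34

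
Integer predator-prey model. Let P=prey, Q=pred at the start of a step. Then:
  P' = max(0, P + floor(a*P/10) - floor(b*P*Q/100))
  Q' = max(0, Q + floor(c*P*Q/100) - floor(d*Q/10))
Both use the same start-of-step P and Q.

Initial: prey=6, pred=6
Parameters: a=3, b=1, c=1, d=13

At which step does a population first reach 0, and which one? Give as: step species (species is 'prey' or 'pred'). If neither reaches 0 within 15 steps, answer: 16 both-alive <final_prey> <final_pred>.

Step 1: prey: 6+1-0=7; pred: 6+0-7=0
First extinction: pred at step 1

Answer: 1 pred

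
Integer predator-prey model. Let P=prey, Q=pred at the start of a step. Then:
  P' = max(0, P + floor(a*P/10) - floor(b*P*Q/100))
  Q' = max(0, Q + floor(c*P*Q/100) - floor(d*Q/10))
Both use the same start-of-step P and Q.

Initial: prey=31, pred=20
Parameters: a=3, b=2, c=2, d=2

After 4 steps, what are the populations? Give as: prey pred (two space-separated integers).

Answer: 4 48

Derivation:
Step 1: prey: 31+9-12=28; pred: 20+12-4=28
Step 2: prey: 28+8-15=21; pred: 28+15-5=38
Step 3: prey: 21+6-15=12; pred: 38+15-7=46
Step 4: prey: 12+3-11=4; pred: 46+11-9=48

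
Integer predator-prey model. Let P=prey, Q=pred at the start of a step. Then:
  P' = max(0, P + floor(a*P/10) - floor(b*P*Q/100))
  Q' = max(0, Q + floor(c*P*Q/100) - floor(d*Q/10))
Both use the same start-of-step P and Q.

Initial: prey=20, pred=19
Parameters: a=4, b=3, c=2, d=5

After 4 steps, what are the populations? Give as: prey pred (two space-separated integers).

Answer: 17 9

Derivation:
Step 1: prey: 20+8-11=17; pred: 19+7-9=17
Step 2: prey: 17+6-8=15; pred: 17+5-8=14
Step 3: prey: 15+6-6=15; pred: 14+4-7=11
Step 4: prey: 15+6-4=17; pred: 11+3-5=9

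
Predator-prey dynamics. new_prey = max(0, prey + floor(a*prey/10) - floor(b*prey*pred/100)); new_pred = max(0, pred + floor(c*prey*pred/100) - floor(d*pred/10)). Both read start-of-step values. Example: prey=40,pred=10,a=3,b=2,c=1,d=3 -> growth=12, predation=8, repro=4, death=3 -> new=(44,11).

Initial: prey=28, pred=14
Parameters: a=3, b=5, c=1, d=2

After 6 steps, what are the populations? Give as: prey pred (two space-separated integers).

Step 1: prey: 28+8-19=17; pred: 14+3-2=15
Step 2: prey: 17+5-12=10; pred: 15+2-3=14
Step 3: prey: 10+3-7=6; pred: 14+1-2=13
Step 4: prey: 6+1-3=4; pred: 13+0-2=11
Step 5: prey: 4+1-2=3; pred: 11+0-2=9
Step 6: prey: 3+0-1=2; pred: 9+0-1=8

Answer: 2 8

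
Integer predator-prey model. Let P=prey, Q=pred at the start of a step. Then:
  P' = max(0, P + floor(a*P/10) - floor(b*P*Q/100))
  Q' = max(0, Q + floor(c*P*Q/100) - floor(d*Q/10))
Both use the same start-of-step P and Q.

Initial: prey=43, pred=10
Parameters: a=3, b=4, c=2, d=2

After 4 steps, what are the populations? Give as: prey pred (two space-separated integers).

Answer: 1 30

Derivation:
Step 1: prey: 43+12-17=38; pred: 10+8-2=16
Step 2: prey: 38+11-24=25; pred: 16+12-3=25
Step 3: prey: 25+7-25=7; pred: 25+12-5=32
Step 4: prey: 7+2-8=1; pred: 32+4-6=30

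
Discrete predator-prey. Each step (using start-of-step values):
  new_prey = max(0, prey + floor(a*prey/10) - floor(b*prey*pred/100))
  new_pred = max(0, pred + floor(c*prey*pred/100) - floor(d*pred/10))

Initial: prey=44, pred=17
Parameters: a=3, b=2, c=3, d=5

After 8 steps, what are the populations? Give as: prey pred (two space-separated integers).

Step 1: prey: 44+13-14=43; pred: 17+22-8=31
Step 2: prey: 43+12-26=29; pred: 31+39-15=55
Step 3: prey: 29+8-31=6; pred: 55+47-27=75
Step 4: prey: 6+1-9=0; pred: 75+13-37=51
Step 5: prey: 0+0-0=0; pred: 51+0-25=26
Step 6: prey: 0+0-0=0; pred: 26+0-13=13
Step 7: prey: 0+0-0=0; pred: 13+0-6=7
Step 8: prey: 0+0-0=0; pred: 7+0-3=4

Answer: 0 4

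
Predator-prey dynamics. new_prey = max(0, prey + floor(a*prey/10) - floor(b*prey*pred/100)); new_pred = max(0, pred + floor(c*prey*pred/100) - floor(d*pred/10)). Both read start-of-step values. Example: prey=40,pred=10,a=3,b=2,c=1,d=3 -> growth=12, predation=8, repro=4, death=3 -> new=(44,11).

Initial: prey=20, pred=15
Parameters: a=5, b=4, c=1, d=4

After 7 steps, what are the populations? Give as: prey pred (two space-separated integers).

Answer: 58 4

Derivation:
Step 1: prey: 20+10-12=18; pred: 15+3-6=12
Step 2: prey: 18+9-8=19; pred: 12+2-4=10
Step 3: prey: 19+9-7=21; pred: 10+1-4=7
Step 4: prey: 21+10-5=26; pred: 7+1-2=6
Step 5: prey: 26+13-6=33; pred: 6+1-2=5
Step 6: prey: 33+16-6=43; pred: 5+1-2=4
Step 7: prey: 43+21-6=58; pred: 4+1-1=4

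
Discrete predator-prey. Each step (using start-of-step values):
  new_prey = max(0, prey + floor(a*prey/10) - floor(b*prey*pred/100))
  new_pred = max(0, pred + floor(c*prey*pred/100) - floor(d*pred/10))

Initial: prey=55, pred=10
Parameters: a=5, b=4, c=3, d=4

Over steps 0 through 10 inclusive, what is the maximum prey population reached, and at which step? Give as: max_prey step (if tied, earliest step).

Step 1: prey: 55+27-22=60; pred: 10+16-4=22
Step 2: prey: 60+30-52=38; pred: 22+39-8=53
Step 3: prey: 38+19-80=0; pred: 53+60-21=92
Step 4: prey: 0+0-0=0; pred: 92+0-36=56
Step 5: prey: 0+0-0=0; pred: 56+0-22=34
Step 6: prey: 0+0-0=0; pred: 34+0-13=21
Step 7: prey: 0+0-0=0; pred: 21+0-8=13
Step 8: prey: 0+0-0=0; pred: 13+0-5=8
Step 9: prey: 0+0-0=0; pred: 8+0-3=5
Step 10: prey: 0+0-0=0; pred: 5+0-2=3
Max prey = 60 at step 1

Answer: 60 1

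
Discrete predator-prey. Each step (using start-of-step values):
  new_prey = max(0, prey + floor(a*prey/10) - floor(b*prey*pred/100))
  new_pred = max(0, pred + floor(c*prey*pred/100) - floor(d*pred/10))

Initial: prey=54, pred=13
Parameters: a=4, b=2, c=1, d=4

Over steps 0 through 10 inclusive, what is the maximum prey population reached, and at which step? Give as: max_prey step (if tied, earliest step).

Step 1: prey: 54+21-14=61; pred: 13+7-5=15
Step 2: prey: 61+24-18=67; pred: 15+9-6=18
Step 3: prey: 67+26-24=69; pred: 18+12-7=23
Step 4: prey: 69+27-31=65; pred: 23+15-9=29
Step 5: prey: 65+26-37=54; pred: 29+18-11=36
Step 6: prey: 54+21-38=37; pred: 36+19-14=41
Step 7: prey: 37+14-30=21; pred: 41+15-16=40
Step 8: prey: 21+8-16=13; pred: 40+8-16=32
Step 9: prey: 13+5-8=10; pred: 32+4-12=24
Step 10: prey: 10+4-4=10; pred: 24+2-9=17
Max prey = 69 at step 3

Answer: 69 3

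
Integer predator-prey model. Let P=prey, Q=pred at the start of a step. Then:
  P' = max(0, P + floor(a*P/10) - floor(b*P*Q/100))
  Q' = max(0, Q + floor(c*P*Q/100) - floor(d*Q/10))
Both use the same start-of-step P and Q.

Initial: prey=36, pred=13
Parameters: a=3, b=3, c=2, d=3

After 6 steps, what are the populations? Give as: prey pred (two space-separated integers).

Step 1: prey: 36+10-14=32; pred: 13+9-3=19
Step 2: prey: 32+9-18=23; pred: 19+12-5=26
Step 3: prey: 23+6-17=12; pred: 26+11-7=30
Step 4: prey: 12+3-10=5; pred: 30+7-9=28
Step 5: prey: 5+1-4=2; pred: 28+2-8=22
Step 6: prey: 2+0-1=1; pred: 22+0-6=16

Answer: 1 16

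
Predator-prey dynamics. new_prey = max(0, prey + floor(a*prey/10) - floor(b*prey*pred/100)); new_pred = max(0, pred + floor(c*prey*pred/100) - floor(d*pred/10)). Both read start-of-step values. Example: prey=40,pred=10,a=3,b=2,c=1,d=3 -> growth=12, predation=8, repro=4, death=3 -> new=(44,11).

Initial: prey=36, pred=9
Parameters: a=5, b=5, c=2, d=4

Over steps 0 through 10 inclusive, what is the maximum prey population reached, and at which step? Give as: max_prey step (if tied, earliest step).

Answer: 38 1

Derivation:
Step 1: prey: 36+18-16=38; pred: 9+6-3=12
Step 2: prey: 38+19-22=35; pred: 12+9-4=17
Step 3: prey: 35+17-29=23; pred: 17+11-6=22
Step 4: prey: 23+11-25=9; pred: 22+10-8=24
Step 5: prey: 9+4-10=3; pred: 24+4-9=19
Step 6: prey: 3+1-2=2; pred: 19+1-7=13
Step 7: prey: 2+1-1=2; pred: 13+0-5=8
Step 8: prey: 2+1-0=3; pred: 8+0-3=5
Step 9: prey: 3+1-0=4; pred: 5+0-2=3
Step 10: prey: 4+2-0=6; pred: 3+0-1=2
Max prey = 38 at step 1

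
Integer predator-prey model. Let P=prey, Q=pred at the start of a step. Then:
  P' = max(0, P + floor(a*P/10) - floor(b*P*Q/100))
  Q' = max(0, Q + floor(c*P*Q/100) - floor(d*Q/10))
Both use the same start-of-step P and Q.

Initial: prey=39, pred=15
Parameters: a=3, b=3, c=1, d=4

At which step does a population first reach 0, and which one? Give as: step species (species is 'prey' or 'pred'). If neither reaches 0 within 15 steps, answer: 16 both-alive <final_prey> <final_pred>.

Answer: 16 both-alive 88 11

Derivation:
Step 1: prey: 39+11-17=33; pred: 15+5-6=14
Step 2: prey: 33+9-13=29; pred: 14+4-5=13
Step 3: prey: 29+8-11=26; pred: 13+3-5=11
Step 4: prey: 26+7-8=25; pred: 11+2-4=9
Step 5: prey: 25+7-6=26; pred: 9+2-3=8
Step 6: prey: 26+7-6=27; pred: 8+2-3=7
Step 7: prey: 27+8-5=30; pred: 7+1-2=6
Step 8: prey: 30+9-5=34; pred: 6+1-2=5
Step 9: prey: 34+10-5=39; pred: 5+1-2=4
Step 10: prey: 39+11-4=46; pred: 4+1-1=4
Step 11: prey: 46+13-5=54; pred: 4+1-1=4
Step 12: prey: 54+16-6=64; pred: 4+2-1=5
Step 13: prey: 64+19-9=74; pred: 5+3-2=6
Step 14: prey: 74+22-13=83; pred: 6+4-2=8
Step 15: prey: 83+24-19=88; pred: 8+6-3=11
No extinction within 15 steps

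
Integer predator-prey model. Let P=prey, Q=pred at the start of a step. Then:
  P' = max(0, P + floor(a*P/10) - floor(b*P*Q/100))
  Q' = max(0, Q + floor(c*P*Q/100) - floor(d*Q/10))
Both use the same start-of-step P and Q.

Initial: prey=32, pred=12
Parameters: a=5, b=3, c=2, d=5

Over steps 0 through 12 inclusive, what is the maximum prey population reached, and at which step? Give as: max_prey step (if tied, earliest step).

Step 1: prey: 32+16-11=37; pred: 12+7-6=13
Step 2: prey: 37+18-14=41; pred: 13+9-6=16
Step 3: prey: 41+20-19=42; pred: 16+13-8=21
Step 4: prey: 42+21-26=37; pred: 21+17-10=28
Step 5: prey: 37+18-31=24; pred: 28+20-14=34
Step 6: prey: 24+12-24=12; pred: 34+16-17=33
Step 7: prey: 12+6-11=7; pred: 33+7-16=24
Step 8: prey: 7+3-5=5; pred: 24+3-12=15
Step 9: prey: 5+2-2=5; pred: 15+1-7=9
Step 10: prey: 5+2-1=6; pred: 9+0-4=5
Step 11: prey: 6+3-0=9; pred: 5+0-2=3
Step 12: prey: 9+4-0=13; pred: 3+0-1=2
Max prey = 42 at step 3

Answer: 42 3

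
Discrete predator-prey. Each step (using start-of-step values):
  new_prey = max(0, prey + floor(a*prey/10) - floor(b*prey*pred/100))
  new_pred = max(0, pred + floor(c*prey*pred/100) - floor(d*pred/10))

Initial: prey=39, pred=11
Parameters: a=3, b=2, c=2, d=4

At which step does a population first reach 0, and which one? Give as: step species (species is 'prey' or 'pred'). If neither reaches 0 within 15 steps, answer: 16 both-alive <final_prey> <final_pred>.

Step 1: prey: 39+11-8=42; pred: 11+8-4=15
Step 2: prey: 42+12-12=42; pred: 15+12-6=21
Step 3: prey: 42+12-17=37; pred: 21+17-8=30
Step 4: prey: 37+11-22=26; pred: 30+22-12=40
Step 5: prey: 26+7-20=13; pred: 40+20-16=44
Step 6: prey: 13+3-11=5; pred: 44+11-17=38
Step 7: prey: 5+1-3=3; pred: 38+3-15=26
Step 8: prey: 3+0-1=2; pred: 26+1-10=17
Step 9: prey: 2+0-0=2; pred: 17+0-6=11
Step 10: prey: 2+0-0=2; pred: 11+0-4=7
Step 11: prey: 2+0-0=2; pred: 7+0-2=5
Step 12: prey: 2+0-0=2; pred: 5+0-2=3
Step 13: prey: 2+0-0=2; pred: 3+0-1=2
Step 14: prey: 2+0-0=2; pred: 2+0-0=2
Steps 15-15: state stable at prey=2, pred=2 (no change)
No extinction within 15 steps

Answer: 16 both-alive 2 2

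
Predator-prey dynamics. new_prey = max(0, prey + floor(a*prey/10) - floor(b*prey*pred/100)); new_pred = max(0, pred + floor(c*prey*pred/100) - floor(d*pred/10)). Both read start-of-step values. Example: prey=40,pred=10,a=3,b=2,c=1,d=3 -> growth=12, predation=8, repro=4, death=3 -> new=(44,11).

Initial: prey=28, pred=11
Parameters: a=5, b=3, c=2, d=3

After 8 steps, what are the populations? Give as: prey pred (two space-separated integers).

Answer: 1 21

Derivation:
Step 1: prey: 28+14-9=33; pred: 11+6-3=14
Step 2: prey: 33+16-13=36; pred: 14+9-4=19
Step 3: prey: 36+18-20=34; pred: 19+13-5=27
Step 4: prey: 34+17-27=24; pred: 27+18-8=37
Step 5: prey: 24+12-26=10; pred: 37+17-11=43
Step 6: prey: 10+5-12=3; pred: 43+8-12=39
Step 7: prey: 3+1-3=1; pred: 39+2-11=30
Step 8: prey: 1+0-0=1; pred: 30+0-9=21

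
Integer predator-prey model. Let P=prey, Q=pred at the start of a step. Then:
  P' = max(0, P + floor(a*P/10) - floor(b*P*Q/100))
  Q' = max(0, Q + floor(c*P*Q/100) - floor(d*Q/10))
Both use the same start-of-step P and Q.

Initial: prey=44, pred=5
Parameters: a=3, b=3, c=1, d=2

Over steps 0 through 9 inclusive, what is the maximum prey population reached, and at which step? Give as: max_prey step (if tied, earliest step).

Answer: 61 3

Derivation:
Step 1: prey: 44+13-6=51; pred: 5+2-1=6
Step 2: prey: 51+15-9=57; pred: 6+3-1=8
Step 3: prey: 57+17-13=61; pred: 8+4-1=11
Step 4: prey: 61+18-20=59; pred: 11+6-2=15
Step 5: prey: 59+17-26=50; pred: 15+8-3=20
Step 6: prey: 50+15-30=35; pred: 20+10-4=26
Step 7: prey: 35+10-27=18; pred: 26+9-5=30
Step 8: prey: 18+5-16=7; pred: 30+5-6=29
Step 9: prey: 7+2-6=3; pred: 29+2-5=26
Max prey = 61 at step 3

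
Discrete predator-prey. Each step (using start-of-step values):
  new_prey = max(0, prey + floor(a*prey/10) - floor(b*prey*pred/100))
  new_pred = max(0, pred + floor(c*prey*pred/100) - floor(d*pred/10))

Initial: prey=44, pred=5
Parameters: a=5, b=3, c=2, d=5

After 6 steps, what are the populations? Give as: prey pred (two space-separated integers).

Step 1: prey: 44+22-6=60; pred: 5+4-2=7
Step 2: prey: 60+30-12=78; pred: 7+8-3=12
Step 3: prey: 78+39-28=89; pred: 12+18-6=24
Step 4: prey: 89+44-64=69; pred: 24+42-12=54
Step 5: prey: 69+34-111=0; pred: 54+74-27=101
Step 6: prey: 0+0-0=0; pred: 101+0-50=51

Answer: 0 51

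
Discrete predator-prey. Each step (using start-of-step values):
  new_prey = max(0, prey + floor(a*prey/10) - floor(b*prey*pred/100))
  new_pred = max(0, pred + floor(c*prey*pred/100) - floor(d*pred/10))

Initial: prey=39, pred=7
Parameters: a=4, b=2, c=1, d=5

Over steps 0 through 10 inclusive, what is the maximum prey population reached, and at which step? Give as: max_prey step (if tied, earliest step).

Step 1: prey: 39+15-5=49; pred: 7+2-3=6
Step 2: prey: 49+19-5=63; pred: 6+2-3=5
Step 3: prey: 63+25-6=82; pred: 5+3-2=6
Step 4: prey: 82+32-9=105; pred: 6+4-3=7
Step 5: prey: 105+42-14=133; pred: 7+7-3=11
Step 6: prey: 133+53-29=157; pred: 11+14-5=20
Step 7: prey: 157+62-62=157; pred: 20+31-10=41
Step 8: prey: 157+62-128=91; pred: 41+64-20=85
Step 9: prey: 91+36-154=0; pred: 85+77-42=120
Step 10: prey: 0+0-0=0; pred: 120+0-60=60
Max prey = 157 at step 6

Answer: 157 6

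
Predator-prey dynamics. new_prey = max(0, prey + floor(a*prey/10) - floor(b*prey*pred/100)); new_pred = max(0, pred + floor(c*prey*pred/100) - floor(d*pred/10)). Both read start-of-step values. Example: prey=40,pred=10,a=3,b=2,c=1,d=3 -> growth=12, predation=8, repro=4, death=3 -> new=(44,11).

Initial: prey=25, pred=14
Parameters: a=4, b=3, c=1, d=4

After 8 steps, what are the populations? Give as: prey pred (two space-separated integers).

Answer: 60 9

Derivation:
Step 1: prey: 25+10-10=25; pred: 14+3-5=12
Step 2: prey: 25+10-9=26; pred: 12+3-4=11
Step 3: prey: 26+10-8=28; pred: 11+2-4=9
Step 4: prey: 28+11-7=32; pred: 9+2-3=8
Step 5: prey: 32+12-7=37; pred: 8+2-3=7
Step 6: prey: 37+14-7=44; pred: 7+2-2=7
Step 7: prey: 44+17-9=52; pred: 7+3-2=8
Step 8: prey: 52+20-12=60; pred: 8+4-3=9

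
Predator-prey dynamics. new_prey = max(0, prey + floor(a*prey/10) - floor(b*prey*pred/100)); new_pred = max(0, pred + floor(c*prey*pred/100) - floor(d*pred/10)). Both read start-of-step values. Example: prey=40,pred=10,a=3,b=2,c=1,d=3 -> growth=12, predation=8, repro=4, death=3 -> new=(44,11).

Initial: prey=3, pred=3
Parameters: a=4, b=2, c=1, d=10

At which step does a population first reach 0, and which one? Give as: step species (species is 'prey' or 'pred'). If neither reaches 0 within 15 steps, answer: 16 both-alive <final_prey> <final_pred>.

Answer: 1 pred

Derivation:
Step 1: prey: 3+1-0=4; pred: 3+0-3=0
First extinction: pred at step 1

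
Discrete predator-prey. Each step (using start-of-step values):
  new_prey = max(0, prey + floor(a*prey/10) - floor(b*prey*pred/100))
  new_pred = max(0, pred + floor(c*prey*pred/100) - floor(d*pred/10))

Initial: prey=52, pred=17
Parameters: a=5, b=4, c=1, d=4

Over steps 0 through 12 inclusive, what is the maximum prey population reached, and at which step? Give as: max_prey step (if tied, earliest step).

Step 1: prey: 52+26-35=43; pred: 17+8-6=19
Step 2: prey: 43+21-32=32; pred: 19+8-7=20
Step 3: prey: 32+16-25=23; pred: 20+6-8=18
Step 4: prey: 23+11-16=18; pred: 18+4-7=15
Step 5: prey: 18+9-10=17; pred: 15+2-6=11
Step 6: prey: 17+8-7=18; pred: 11+1-4=8
Step 7: prey: 18+9-5=22; pred: 8+1-3=6
Step 8: prey: 22+11-5=28; pred: 6+1-2=5
Step 9: prey: 28+14-5=37; pred: 5+1-2=4
Step 10: prey: 37+18-5=50; pred: 4+1-1=4
Step 11: prey: 50+25-8=67; pred: 4+2-1=5
Step 12: prey: 67+33-13=87; pred: 5+3-2=6
Max prey = 87 at step 12

Answer: 87 12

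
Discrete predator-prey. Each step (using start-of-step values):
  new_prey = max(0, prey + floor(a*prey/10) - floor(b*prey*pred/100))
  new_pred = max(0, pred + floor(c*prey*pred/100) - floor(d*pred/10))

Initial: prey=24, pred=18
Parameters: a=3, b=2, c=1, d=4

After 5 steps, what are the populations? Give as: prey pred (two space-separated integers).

Step 1: prey: 24+7-8=23; pred: 18+4-7=15
Step 2: prey: 23+6-6=23; pred: 15+3-6=12
Step 3: prey: 23+6-5=24; pred: 12+2-4=10
Step 4: prey: 24+7-4=27; pred: 10+2-4=8
Step 5: prey: 27+8-4=31; pred: 8+2-3=7

Answer: 31 7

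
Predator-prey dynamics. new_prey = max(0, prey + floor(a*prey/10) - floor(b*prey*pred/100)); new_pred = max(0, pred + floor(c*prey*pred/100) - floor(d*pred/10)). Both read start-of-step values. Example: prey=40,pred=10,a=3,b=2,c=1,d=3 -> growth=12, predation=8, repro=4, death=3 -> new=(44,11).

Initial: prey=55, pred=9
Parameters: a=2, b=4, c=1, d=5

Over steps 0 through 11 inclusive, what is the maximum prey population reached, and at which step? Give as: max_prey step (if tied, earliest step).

Answer: 58 11

Derivation:
Step 1: prey: 55+11-19=47; pred: 9+4-4=9
Step 2: prey: 47+9-16=40; pred: 9+4-4=9
Step 3: prey: 40+8-14=34; pred: 9+3-4=8
Step 4: prey: 34+6-10=30; pred: 8+2-4=6
Step 5: prey: 30+6-7=29; pred: 6+1-3=4
Step 6: prey: 29+5-4=30; pred: 4+1-2=3
Step 7: prey: 30+6-3=33; pred: 3+0-1=2
Step 8: prey: 33+6-2=37; pred: 2+0-1=1
Step 9: prey: 37+7-1=43; pred: 1+0-0=1
Step 10: prey: 43+8-1=50; pred: 1+0-0=1
Step 11: prey: 50+10-2=58; pred: 1+0-0=1
Max prey = 58 at step 11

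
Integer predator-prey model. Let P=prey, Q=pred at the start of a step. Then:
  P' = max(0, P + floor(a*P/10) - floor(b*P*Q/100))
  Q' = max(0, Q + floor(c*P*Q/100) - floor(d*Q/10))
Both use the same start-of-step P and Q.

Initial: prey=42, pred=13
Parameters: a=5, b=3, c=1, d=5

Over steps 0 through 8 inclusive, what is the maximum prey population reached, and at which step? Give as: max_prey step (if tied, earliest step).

Step 1: prey: 42+21-16=47; pred: 13+5-6=12
Step 2: prey: 47+23-16=54; pred: 12+5-6=11
Step 3: prey: 54+27-17=64; pred: 11+5-5=11
Step 4: prey: 64+32-21=75; pred: 11+7-5=13
Step 5: prey: 75+37-29=83; pred: 13+9-6=16
Step 6: prey: 83+41-39=85; pred: 16+13-8=21
Step 7: prey: 85+42-53=74; pred: 21+17-10=28
Step 8: prey: 74+37-62=49; pred: 28+20-14=34
Max prey = 85 at step 6

Answer: 85 6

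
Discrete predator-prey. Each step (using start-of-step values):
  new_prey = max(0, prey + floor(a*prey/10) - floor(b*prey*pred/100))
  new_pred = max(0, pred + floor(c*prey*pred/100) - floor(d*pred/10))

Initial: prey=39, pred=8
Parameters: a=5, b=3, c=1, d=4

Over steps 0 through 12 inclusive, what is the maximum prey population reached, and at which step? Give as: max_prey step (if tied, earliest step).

Answer: 108 5

Derivation:
Step 1: prey: 39+19-9=49; pred: 8+3-3=8
Step 2: prey: 49+24-11=62; pred: 8+3-3=8
Step 3: prey: 62+31-14=79; pred: 8+4-3=9
Step 4: prey: 79+39-21=97; pred: 9+7-3=13
Step 5: prey: 97+48-37=108; pred: 13+12-5=20
Step 6: prey: 108+54-64=98; pred: 20+21-8=33
Step 7: prey: 98+49-97=50; pred: 33+32-13=52
Step 8: prey: 50+25-78=0; pred: 52+26-20=58
Step 9: prey: 0+0-0=0; pred: 58+0-23=35
Step 10: prey: 0+0-0=0; pred: 35+0-14=21
Step 11: prey: 0+0-0=0; pred: 21+0-8=13
Step 12: prey: 0+0-0=0; pred: 13+0-5=8
Max prey = 108 at step 5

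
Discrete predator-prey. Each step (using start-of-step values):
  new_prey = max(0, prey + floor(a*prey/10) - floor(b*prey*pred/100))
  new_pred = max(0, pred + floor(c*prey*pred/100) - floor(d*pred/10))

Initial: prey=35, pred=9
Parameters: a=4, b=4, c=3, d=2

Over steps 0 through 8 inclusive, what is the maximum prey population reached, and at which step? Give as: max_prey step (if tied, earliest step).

Answer: 37 1

Derivation:
Step 1: prey: 35+14-12=37; pred: 9+9-1=17
Step 2: prey: 37+14-25=26; pred: 17+18-3=32
Step 3: prey: 26+10-33=3; pred: 32+24-6=50
Step 4: prey: 3+1-6=0; pred: 50+4-10=44
Step 5: prey: 0+0-0=0; pred: 44+0-8=36
Step 6: prey: 0+0-0=0; pred: 36+0-7=29
Step 7: prey: 0+0-0=0; pred: 29+0-5=24
Step 8: prey: 0+0-0=0; pred: 24+0-4=20
Max prey = 37 at step 1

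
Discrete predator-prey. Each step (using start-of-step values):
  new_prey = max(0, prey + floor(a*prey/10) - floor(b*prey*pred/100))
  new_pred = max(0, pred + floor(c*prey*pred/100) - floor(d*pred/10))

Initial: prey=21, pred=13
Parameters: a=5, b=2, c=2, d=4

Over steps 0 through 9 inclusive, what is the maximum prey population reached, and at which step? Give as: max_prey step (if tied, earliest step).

Answer: 46 4

Derivation:
Step 1: prey: 21+10-5=26; pred: 13+5-5=13
Step 2: prey: 26+13-6=33; pred: 13+6-5=14
Step 3: prey: 33+16-9=40; pred: 14+9-5=18
Step 4: prey: 40+20-14=46; pred: 18+14-7=25
Step 5: prey: 46+23-23=46; pred: 25+23-10=38
Step 6: prey: 46+23-34=35; pred: 38+34-15=57
Step 7: prey: 35+17-39=13; pred: 57+39-22=74
Step 8: prey: 13+6-19=0; pred: 74+19-29=64
Step 9: prey: 0+0-0=0; pred: 64+0-25=39
Max prey = 46 at step 4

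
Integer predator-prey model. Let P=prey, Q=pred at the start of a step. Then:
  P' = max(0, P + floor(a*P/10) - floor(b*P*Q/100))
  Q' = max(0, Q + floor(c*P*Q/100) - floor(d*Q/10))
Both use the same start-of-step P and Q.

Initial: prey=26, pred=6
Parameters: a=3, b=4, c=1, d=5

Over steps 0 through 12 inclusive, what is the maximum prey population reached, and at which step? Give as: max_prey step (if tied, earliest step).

Step 1: prey: 26+7-6=27; pred: 6+1-3=4
Step 2: prey: 27+8-4=31; pred: 4+1-2=3
Step 3: prey: 31+9-3=37; pred: 3+0-1=2
Step 4: prey: 37+11-2=46; pred: 2+0-1=1
Step 5: prey: 46+13-1=58; pred: 1+0-0=1
Step 6: prey: 58+17-2=73; pred: 1+0-0=1
Step 7: prey: 73+21-2=92; pred: 1+0-0=1
Step 8: prey: 92+27-3=116; pred: 1+0-0=1
Step 9: prey: 116+34-4=146; pred: 1+1-0=2
Step 10: prey: 146+43-11=178; pred: 2+2-1=3
Step 11: prey: 178+53-21=210; pred: 3+5-1=7
Step 12: prey: 210+63-58=215; pred: 7+14-3=18
Max prey = 215 at step 12

Answer: 215 12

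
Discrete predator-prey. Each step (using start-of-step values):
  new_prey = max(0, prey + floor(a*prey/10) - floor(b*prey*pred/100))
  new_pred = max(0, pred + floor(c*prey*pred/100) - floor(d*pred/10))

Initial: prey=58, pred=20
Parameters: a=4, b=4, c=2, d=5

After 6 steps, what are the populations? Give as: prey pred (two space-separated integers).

Step 1: prey: 58+23-46=35; pred: 20+23-10=33
Step 2: prey: 35+14-46=3; pred: 33+23-16=40
Step 3: prey: 3+1-4=0; pred: 40+2-20=22
Step 4: prey: 0+0-0=0; pred: 22+0-11=11
Step 5: prey: 0+0-0=0; pred: 11+0-5=6
Step 6: prey: 0+0-0=0; pred: 6+0-3=3

Answer: 0 3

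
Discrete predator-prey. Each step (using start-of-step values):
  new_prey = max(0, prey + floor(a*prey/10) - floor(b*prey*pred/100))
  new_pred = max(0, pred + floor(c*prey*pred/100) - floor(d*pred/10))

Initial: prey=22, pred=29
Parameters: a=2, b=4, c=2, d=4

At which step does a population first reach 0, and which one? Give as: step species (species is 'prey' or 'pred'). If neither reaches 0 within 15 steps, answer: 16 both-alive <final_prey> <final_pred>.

Step 1: prey: 22+4-25=1; pred: 29+12-11=30
Step 2: prey: 1+0-1=0; pred: 30+0-12=18
First extinction: prey at step 2

Answer: 2 prey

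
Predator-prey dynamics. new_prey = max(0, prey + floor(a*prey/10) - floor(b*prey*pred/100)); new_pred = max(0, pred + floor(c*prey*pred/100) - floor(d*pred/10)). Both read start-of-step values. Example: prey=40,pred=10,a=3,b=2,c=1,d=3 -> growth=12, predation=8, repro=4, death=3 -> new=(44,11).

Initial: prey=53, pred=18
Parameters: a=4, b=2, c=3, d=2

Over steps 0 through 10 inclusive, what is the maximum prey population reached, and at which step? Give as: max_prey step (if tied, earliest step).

Step 1: prey: 53+21-19=55; pred: 18+28-3=43
Step 2: prey: 55+22-47=30; pred: 43+70-8=105
Step 3: prey: 30+12-63=0; pred: 105+94-21=178
Step 4: prey: 0+0-0=0; pred: 178+0-35=143
Step 5: prey: 0+0-0=0; pred: 143+0-28=115
Step 6: prey: 0+0-0=0; pred: 115+0-23=92
Step 7: prey: 0+0-0=0; pred: 92+0-18=74
Step 8: prey: 0+0-0=0; pred: 74+0-14=60
Step 9: prey: 0+0-0=0; pred: 60+0-12=48
Step 10: prey: 0+0-0=0; pred: 48+0-9=39
Max prey = 55 at step 1

Answer: 55 1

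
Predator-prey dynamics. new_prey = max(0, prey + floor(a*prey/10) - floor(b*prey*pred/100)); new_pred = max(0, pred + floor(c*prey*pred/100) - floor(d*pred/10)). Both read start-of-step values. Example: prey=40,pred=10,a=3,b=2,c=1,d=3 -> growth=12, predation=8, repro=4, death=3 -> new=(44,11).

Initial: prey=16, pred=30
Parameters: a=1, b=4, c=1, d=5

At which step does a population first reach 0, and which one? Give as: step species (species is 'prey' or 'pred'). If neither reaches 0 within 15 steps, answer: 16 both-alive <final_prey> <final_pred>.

Step 1: prey: 16+1-19=0; pred: 30+4-15=19
First extinction: prey at step 1

Answer: 1 prey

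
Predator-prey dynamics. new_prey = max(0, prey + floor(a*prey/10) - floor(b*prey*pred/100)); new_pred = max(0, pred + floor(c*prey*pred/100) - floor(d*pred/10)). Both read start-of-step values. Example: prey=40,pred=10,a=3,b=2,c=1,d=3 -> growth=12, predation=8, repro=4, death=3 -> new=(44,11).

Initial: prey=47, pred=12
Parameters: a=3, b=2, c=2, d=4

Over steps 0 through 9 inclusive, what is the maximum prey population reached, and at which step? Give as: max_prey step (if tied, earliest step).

Answer: 50 1

Derivation:
Step 1: prey: 47+14-11=50; pred: 12+11-4=19
Step 2: prey: 50+15-19=46; pred: 19+19-7=31
Step 3: prey: 46+13-28=31; pred: 31+28-12=47
Step 4: prey: 31+9-29=11; pred: 47+29-18=58
Step 5: prey: 11+3-12=2; pred: 58+12-23=47
Step 6: prey: 2+0-1=1; pred: 47+1-18=30
Step 7: prey: 1+0-0=1; pred: 30+0-12=18
Step 8: prey: 1+0-0=1; pred: 18+0-7=11
Step 9: prey: 1+0-0=1; pred: 11+0-4=7
Max prey = 50 at step 1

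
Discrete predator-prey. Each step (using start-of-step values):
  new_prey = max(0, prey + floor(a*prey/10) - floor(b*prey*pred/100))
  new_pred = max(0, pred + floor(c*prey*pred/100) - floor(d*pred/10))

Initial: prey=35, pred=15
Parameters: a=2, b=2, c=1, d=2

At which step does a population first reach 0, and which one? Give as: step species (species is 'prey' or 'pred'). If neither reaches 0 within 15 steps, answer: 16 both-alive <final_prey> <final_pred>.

Step 1: prey: 35+7-10=32; pred: 15+5-3=17
Step 2: prey: 32+6-10=28; pred: 17+5-3=19
Step 3: prey: 28+5-10=23; pred: 19+5-3=21
Step 4: prey: 23+4-9=18; pred: 21+4-4=21
Step 5: prey: 18+3-7=14; pred: 21+3-4=20
Step 6: prey: 14+2-5=11; pred: 20+2-4=18
Step 7: prey: 11+2-3=10; pred: 18+1-3=16
Step 8: prey: 10+2-3=9; pred: 16+1-3=14
Step 9: prey: 9+1-2=8; pred: 14+1-2=13
Step 10: prey: 8+1-2=7; pred: 13+1-2=12
Step 11: prey: 7+1-1=7; pred: 12+0-2=10
Step 12: prey: 7+1-1=7; pred: 10+0-2=8
Step 13: prey: 7+1-1=7; pred: 8+0-1=7
Step 14: prey: 7+1-0=8; pred: 7+0-1=6
Step 15: prey: 8+1-0=9; pred: 6+0-1=5
No extinction within 15 steps

Answer: 16 both-alive 9 5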